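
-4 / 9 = -0.44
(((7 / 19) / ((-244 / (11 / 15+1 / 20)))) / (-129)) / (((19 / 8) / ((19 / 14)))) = 47 / 8970660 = 0.00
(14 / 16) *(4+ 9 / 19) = 595 / 152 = 3.91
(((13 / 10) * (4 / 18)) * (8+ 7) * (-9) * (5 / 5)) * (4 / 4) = -39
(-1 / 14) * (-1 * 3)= 3 / 14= 0.21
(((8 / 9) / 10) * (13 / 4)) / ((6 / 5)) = 13 / 54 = 0.24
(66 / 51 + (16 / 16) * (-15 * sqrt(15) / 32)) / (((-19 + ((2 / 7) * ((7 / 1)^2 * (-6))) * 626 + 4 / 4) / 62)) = -62 / 40647 + 155 * sqrt(15) / 280544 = 0.00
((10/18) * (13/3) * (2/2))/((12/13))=845/324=2.61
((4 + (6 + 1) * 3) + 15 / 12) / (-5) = -21 / 4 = -5.25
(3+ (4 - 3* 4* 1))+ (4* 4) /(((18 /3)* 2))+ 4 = 1 /3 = 0.33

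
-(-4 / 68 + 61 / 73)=-964 / 1241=-0.78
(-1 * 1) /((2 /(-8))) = 4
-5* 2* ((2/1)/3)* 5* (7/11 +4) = -1700/11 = -154.55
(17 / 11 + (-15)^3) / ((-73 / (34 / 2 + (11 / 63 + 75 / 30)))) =909.20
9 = 9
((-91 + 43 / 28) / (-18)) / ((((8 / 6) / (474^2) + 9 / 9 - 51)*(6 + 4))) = -9380223 / 943639088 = -0.01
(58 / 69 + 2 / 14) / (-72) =-475 / 34776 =-0.01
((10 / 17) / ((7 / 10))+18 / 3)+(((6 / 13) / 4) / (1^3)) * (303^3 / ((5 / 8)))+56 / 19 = 754762860214 / 146965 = 5135664.00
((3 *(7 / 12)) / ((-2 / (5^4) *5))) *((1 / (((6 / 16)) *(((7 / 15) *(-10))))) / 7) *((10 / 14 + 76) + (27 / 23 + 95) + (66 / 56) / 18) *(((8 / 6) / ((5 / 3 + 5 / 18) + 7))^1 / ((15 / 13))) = 199.50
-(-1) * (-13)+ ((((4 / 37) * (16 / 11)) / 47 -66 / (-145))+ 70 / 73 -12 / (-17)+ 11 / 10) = -9.78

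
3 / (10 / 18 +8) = 0.35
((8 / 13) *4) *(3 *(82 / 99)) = 2624 / 429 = 6.12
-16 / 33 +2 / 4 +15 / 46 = 259 / 759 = 0.34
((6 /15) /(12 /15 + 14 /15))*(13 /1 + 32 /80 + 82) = 1431 /65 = 22.02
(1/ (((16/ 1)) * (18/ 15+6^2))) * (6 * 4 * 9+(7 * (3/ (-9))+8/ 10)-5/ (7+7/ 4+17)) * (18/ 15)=331051/ 766320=0.43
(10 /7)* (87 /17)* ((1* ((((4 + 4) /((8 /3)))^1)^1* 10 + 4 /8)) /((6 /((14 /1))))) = 8845 /17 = 520.29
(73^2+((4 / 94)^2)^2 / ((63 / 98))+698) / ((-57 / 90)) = -2646885367070 / 278141817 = -9516.32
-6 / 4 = -3 / 2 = -1.50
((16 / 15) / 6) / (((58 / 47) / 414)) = 8648 / 145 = 59.64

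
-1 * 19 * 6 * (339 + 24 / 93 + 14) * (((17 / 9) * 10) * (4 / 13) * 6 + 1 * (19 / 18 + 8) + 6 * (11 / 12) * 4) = -3209880463 / 1209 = -2654987.98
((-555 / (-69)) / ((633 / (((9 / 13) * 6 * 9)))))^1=29970 / 63089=0.48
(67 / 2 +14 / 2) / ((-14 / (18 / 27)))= -27 / 14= -1.93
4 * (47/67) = 2.81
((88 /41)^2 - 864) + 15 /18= -8659435 /10086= -858.56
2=2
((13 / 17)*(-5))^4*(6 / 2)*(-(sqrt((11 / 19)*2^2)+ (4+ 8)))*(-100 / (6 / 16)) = 28561000000*sqrt(209) / 1586899+ 171366000000 / 83521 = 2311965.40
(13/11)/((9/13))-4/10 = 647/495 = 1.31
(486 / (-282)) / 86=-81 / 4042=-0.02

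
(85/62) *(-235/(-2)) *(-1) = -161.09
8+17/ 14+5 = 199/ 14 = 14.21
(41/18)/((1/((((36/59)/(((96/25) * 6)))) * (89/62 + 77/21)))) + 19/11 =70749703/34765632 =2.04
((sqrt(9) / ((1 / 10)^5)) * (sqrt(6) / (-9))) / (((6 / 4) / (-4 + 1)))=163299.32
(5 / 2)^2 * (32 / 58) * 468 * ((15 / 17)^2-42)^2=6641835829200 / 2422109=2742170.49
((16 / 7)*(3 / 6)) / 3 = 8 / 21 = 0.38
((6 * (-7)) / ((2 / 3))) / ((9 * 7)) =-1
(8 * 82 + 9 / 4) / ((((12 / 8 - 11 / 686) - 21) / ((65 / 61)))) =-58702735 / 1633336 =-35.94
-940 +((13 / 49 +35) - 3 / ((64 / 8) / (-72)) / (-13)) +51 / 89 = -51377384 / 56693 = -906.24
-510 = -510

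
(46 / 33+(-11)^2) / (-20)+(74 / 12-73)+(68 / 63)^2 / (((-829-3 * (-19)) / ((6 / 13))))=-53275884521 / 730269540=-72.95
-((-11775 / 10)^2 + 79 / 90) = -249571283 / 180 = -1386507.13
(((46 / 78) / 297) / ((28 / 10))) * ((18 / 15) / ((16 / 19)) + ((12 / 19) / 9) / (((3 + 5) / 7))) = 77947 / 73945872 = 0.00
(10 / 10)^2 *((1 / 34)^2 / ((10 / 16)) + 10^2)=144502 / 1445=100.00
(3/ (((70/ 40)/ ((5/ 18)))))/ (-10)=-1/ 21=-0.05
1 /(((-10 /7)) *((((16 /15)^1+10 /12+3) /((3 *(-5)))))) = 15 /7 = 2.14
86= 86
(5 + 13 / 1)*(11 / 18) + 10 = 21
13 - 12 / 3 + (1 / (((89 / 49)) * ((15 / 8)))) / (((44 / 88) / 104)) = 93551 / 1335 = 70.08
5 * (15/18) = 25/6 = 4.17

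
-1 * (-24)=24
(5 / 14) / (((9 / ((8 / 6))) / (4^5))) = 10240 / 189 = 54.18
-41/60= -0.68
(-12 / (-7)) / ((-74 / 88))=-528 / 259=-2.04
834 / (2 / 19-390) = -2.14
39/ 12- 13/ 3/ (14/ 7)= 13/ 12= 1.08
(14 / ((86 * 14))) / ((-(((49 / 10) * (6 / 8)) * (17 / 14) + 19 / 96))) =-240 / 96191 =-0.00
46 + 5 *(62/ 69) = 3484/ 69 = 50.49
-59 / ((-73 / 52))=3068 / 73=42.03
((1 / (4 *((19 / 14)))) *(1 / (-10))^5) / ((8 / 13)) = -91 / 30400000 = -0.00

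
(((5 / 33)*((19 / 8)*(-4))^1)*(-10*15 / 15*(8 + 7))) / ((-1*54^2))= -2375 / 32076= -0.07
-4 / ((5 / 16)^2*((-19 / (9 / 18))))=512 / 475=1.08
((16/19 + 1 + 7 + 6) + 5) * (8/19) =3016/361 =8.35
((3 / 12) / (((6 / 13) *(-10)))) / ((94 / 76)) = -247 / 5640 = -0.04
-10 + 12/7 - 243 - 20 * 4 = -331.29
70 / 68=35 / 34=1.03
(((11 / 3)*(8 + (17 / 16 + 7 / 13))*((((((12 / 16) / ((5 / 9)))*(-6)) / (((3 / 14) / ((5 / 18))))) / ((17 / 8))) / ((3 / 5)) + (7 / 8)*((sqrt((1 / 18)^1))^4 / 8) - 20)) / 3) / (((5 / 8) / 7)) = -1530487613809 / 412439040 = -3710.82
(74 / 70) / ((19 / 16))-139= -91843 / 665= -138.11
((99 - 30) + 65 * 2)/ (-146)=-199/ 146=-1.36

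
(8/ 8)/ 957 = 0.00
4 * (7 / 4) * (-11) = -77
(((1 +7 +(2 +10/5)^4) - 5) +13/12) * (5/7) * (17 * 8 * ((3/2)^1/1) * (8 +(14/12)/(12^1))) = 154661155/504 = 306867.37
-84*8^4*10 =-3440640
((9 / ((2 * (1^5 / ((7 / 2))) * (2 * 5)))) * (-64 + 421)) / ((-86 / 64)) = -89964 / 215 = -418.44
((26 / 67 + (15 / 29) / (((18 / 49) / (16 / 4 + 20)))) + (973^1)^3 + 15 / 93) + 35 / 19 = 1054208790502945 / 1144427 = 921167353.18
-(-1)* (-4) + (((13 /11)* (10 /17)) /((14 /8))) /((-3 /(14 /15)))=-6940 /1683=-4.12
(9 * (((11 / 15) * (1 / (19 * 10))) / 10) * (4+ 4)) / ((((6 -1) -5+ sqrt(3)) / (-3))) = -66 * sqrt(3) / 2375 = -0.05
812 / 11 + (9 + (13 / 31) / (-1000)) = 28240857 / 341000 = 82.82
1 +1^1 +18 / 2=11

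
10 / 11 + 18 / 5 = 248 / 55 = 4.51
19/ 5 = 3.80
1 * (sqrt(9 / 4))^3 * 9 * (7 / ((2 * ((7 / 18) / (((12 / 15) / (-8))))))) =-2187 / 80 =-27.34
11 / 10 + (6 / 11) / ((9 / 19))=743 / 330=2.25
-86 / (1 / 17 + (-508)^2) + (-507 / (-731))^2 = 1126915604579 / 2344289265129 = 0.48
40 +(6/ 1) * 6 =76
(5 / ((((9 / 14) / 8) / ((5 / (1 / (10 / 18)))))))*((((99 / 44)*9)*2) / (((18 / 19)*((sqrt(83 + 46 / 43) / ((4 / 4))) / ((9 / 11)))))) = 13300*sqrt(155445) / 7953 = 659.34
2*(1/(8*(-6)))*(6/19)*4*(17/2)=-17/38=-0.45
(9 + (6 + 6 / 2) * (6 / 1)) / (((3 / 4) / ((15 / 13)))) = 1260 / 13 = 96.92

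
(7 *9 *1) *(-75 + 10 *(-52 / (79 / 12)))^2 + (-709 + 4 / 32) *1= 74550168689 / 49928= 1493153.51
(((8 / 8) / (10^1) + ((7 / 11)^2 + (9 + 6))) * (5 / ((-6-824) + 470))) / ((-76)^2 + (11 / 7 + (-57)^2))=-131327 / 5504764320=-0.00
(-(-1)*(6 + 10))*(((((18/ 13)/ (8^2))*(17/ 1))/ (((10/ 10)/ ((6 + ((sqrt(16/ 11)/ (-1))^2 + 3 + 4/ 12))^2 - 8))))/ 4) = 250801/ 1573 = 159.44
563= 563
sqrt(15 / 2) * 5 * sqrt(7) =5 * sqrt(210) / 2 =36.23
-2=-2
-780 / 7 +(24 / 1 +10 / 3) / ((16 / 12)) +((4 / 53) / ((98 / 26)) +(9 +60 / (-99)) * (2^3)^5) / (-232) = -3172523054 / 2485329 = -1276.50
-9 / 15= -3 / 5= -0.60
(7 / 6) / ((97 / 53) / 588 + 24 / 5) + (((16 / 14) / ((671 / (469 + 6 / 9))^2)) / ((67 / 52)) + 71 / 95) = 192527829961135121 / 135123212754763695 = 1.42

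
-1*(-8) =8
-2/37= -0.05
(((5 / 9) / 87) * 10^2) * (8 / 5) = 800 / 783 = 1.02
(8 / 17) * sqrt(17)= 8 * sqrt(17) / 17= 1.94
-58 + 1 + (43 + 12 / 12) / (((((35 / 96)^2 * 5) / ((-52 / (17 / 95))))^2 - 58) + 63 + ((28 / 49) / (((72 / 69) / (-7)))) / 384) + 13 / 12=-233827142944556975 / 4964580752968524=-47.10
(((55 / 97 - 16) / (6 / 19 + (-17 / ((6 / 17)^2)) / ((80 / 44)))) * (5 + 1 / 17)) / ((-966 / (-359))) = 2450648880 / 6313062931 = 0.39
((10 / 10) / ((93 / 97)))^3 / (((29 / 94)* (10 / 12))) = 171582524 / 38877255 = 4.41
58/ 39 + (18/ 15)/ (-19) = 5276/ 3705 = 1.42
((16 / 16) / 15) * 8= 8 / 15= 0.53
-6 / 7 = -0.86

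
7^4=2401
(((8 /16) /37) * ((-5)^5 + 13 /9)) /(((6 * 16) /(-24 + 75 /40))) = 103663 /10656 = 9.73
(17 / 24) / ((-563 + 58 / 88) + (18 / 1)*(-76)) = -187 / 509610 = -0.00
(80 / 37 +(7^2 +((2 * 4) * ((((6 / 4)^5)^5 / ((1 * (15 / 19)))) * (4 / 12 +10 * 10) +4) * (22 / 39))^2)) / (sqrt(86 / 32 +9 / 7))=1297794971907300780397318089301093 * sqrt(3115) / 688384026624393216000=105221461171305.05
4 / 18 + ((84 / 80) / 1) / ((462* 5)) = 0.22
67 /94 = 0.71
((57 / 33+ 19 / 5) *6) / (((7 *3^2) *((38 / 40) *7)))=128 / 1617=0.08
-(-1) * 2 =2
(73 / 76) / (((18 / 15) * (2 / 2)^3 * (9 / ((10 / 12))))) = 1825 / 24624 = 0.07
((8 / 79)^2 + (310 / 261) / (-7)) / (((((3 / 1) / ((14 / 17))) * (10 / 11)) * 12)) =-9997801 / 2492218530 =-0.00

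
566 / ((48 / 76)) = 5377 / 6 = 896.17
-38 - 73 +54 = -57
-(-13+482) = -469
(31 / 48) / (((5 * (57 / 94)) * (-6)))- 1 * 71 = -2915297 / 41040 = -71.04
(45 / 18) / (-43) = -5 / 86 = -0.06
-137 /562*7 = -959 /562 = -1.71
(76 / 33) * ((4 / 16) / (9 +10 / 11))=19 / 327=0.06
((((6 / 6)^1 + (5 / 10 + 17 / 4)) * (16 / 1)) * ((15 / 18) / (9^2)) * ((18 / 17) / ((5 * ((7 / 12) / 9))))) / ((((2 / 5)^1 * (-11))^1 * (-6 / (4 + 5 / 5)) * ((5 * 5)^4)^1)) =92 / 61359375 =0.00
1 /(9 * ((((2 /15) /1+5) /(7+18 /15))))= 41 /231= 0.18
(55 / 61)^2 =3025 / 3721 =0.81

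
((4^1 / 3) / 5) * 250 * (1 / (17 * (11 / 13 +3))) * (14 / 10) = 364 / 255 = 1.43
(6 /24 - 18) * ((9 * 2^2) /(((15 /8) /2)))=-3408 /5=-681.60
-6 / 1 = -6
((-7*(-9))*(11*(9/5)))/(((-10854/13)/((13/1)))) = -13013/670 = -19.42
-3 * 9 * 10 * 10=-2700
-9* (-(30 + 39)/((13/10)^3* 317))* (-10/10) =-621000/696449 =-0.89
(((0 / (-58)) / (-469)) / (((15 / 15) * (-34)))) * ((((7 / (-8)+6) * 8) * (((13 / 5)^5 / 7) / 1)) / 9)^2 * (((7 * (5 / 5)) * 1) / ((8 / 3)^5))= 0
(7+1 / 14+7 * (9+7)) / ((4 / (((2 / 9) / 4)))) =1667 / 1008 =1.65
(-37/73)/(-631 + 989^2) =-37/71356770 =-0.00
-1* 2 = -2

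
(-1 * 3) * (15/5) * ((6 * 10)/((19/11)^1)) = -5940/19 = -312.63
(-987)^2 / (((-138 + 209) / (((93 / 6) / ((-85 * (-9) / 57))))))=191261847 / 12070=15846.05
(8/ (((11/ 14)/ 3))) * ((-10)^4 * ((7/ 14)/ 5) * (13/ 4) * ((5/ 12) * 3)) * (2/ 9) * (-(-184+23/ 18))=136045000/ 27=5038703.70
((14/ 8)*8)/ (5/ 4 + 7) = 1.70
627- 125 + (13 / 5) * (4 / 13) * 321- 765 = -31 / 5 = -6.20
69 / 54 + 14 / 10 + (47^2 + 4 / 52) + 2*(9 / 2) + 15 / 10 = 1300019 / 585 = 2222.25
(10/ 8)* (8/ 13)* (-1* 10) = -100/ 13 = -7.69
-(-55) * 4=220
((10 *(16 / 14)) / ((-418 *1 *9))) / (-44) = 10 / 144837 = 0.00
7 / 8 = 0.88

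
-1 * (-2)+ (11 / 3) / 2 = 23 / 6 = 3.83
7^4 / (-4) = -2401 / 4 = -600.25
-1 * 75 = -75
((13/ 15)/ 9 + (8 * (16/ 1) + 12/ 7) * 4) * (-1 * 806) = -395271266/ 945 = -418276.47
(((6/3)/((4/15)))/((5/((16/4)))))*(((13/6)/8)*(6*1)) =39/4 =9.75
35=35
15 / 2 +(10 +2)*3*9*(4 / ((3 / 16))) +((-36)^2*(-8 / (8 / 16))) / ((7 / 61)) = -2432919 / 14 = -173779.93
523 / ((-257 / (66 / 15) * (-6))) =5753 / 3855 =1.49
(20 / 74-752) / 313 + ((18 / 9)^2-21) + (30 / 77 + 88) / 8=-29794685 / 3566948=-8.35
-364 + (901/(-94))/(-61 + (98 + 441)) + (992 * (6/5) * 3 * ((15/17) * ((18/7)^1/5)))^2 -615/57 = 793602884812167333/302233974700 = 2625789.79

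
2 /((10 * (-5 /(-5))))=1 /5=0.20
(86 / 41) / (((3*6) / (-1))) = -43 / 369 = -0.12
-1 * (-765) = 765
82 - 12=70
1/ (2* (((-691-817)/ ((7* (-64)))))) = 56/ 377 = 0.15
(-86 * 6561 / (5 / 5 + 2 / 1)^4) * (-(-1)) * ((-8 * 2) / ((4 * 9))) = 3096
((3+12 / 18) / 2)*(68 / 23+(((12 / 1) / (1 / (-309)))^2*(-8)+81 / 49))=-1363596949319 / 6762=-201655863.55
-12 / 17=-0.71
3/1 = 3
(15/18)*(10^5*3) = 250000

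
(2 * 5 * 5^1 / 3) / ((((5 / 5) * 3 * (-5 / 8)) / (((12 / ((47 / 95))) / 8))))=-3800 / 141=-26.95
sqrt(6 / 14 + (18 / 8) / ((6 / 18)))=sqrt(1407) / 14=2.68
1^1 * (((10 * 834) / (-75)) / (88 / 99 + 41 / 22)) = -110088 / 2725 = -40.40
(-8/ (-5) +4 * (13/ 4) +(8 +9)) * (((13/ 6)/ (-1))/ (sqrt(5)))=-1027 * sqrt(5)/ 75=-30.62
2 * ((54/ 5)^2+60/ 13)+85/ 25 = 79921/ 325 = 245.91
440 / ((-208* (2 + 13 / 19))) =-0.79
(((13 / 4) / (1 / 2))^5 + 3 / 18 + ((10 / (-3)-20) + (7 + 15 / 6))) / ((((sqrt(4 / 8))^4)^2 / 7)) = 7787969 / 6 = 1297994.83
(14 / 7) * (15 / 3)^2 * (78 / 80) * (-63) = -12285 / 4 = -3071.25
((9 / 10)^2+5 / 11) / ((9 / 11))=1391 / 900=1.55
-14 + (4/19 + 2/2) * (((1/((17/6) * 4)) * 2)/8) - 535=-1418547/2584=-548.97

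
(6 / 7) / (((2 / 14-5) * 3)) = -1 / 17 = -0.06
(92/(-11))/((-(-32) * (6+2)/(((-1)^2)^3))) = -23/704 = -0.03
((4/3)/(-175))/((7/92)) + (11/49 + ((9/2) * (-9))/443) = 107227/3256050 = 0.03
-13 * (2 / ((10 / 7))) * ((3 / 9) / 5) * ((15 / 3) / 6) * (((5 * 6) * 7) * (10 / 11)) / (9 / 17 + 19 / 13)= -96.95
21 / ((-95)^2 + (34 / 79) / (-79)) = 43687 / 18774997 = 0.00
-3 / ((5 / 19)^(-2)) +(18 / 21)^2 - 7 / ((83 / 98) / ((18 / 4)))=-53832300 / 1468187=-36.67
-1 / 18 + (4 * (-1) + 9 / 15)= -311 / 90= -3.46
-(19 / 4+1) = -23 / 4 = -5.75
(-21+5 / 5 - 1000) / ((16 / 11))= -2805 / 4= -701.25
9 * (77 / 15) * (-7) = -1617 / 5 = -323.40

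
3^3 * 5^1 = 135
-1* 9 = -9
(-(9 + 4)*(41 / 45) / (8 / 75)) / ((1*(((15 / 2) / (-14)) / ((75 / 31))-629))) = 93275 / 528546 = 0.18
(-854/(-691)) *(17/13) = 14518/8983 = 1.62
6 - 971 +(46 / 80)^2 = -1543471 / 1600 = -964.67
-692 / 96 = -173 / 24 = -7.21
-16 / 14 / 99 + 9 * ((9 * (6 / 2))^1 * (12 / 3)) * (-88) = -85536.01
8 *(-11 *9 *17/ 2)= -6732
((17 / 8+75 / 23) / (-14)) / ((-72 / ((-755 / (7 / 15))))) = -3741025 / 432768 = -8.64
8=8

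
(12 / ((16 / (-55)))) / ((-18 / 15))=275 / 8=34.38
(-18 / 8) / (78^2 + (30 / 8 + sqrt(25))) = -9 / 24371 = -0.00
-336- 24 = -360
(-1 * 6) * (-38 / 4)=57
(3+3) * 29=174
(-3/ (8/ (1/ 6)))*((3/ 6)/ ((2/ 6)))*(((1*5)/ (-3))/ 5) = 1/ 32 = 0.03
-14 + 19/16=-205/16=-12.81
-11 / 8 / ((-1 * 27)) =11 / 216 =0.05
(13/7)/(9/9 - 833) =-1/448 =-0.00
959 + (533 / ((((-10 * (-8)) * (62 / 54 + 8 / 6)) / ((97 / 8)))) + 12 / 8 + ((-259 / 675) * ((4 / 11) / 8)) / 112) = 63234508079 / 63676800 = 993.05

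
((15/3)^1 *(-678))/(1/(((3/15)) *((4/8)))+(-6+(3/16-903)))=54240/14381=3.77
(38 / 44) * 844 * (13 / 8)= 52117 / 44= 1184.48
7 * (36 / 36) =7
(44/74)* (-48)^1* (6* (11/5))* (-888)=1672704/5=334540.80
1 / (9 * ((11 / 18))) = 2 / 11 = 0.18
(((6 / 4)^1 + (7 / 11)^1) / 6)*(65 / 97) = 3055 / 12804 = 0.24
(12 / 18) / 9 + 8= 218 / 27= 8.07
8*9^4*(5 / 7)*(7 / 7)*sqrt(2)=262440*sqrt(2) / 7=53020.89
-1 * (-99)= 99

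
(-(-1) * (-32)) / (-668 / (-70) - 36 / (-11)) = -6160 / 2467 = -2.50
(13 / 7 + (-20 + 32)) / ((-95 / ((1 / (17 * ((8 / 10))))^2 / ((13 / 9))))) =-4365 / 7994896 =-0.00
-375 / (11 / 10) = -3750 / 11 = -340.91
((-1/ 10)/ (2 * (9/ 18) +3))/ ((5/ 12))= -3/ 50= -0.06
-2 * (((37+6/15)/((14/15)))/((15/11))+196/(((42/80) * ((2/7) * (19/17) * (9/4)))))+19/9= -19676536/17955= -1095.88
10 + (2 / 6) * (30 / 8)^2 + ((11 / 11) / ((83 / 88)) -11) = 4.75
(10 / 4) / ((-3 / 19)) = -95 / 6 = -15.83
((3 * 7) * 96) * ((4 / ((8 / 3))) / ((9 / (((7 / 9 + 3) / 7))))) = 544 / 3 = 181.33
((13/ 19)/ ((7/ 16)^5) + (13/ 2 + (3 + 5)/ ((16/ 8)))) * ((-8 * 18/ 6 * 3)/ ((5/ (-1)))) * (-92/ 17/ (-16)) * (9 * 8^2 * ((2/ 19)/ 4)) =2025094055904/ 515722795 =3926.71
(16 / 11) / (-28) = -4 / 77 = -0.05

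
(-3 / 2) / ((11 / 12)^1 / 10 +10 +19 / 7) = -1260 / 10757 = -0.12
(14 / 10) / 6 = 7 / 30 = 0.23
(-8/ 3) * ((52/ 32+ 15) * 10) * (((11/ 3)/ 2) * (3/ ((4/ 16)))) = -29260/ 3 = -9753.33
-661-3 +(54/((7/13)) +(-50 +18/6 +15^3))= 19350/7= 2764.29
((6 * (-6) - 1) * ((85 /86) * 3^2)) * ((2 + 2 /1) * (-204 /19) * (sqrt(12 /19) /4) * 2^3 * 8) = 369550080 * sqrt(57) /15523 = 179736.00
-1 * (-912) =912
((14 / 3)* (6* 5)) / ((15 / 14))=392 / 3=130.67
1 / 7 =0.14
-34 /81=-0.42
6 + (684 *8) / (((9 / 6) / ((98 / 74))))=178974 / 37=4837.14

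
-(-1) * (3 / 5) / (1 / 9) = 5.40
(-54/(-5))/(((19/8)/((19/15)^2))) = 912/125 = 7.30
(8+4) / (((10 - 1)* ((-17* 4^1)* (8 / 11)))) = -11 / 408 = -0.03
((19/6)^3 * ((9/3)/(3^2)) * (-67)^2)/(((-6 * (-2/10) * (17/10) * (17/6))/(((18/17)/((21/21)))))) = 769751275/88434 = 8704.25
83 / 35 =2.37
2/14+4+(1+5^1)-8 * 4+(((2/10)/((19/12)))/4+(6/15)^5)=-9066994/415625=-21.82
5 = 5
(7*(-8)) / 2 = -28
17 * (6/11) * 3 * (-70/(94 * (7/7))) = -10710/517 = -20.72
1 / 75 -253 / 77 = -1718 / 525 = -3.27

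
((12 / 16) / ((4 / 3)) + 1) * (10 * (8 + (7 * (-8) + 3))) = -5625 / 8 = -703.12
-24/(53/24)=-576/53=-10.87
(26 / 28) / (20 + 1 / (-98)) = 91 / 1959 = 0.05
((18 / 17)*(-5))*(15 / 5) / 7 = -270 / 119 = -2.27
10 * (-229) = -2290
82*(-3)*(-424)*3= 312912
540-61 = 479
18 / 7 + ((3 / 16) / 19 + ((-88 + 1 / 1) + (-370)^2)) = 291143557 / 2128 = 136815.58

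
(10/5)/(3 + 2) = 2/5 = 0.40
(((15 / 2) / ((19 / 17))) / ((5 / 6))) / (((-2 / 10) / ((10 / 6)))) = -1275 / 19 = -67.11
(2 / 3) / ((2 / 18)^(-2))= 0.01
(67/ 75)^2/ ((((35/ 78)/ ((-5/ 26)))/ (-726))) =1086338/ 4375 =248.31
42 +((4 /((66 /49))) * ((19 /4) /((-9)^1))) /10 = 248549 /5940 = 41.84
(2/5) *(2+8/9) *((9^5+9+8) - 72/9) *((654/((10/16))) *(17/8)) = 151749137.28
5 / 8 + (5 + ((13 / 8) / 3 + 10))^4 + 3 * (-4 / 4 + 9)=19365048625 / 331776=58367.84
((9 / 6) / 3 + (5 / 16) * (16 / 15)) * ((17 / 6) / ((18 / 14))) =595 / 324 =1.84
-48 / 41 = -1.17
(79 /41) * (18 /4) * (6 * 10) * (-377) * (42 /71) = -337739220 /2911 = -116021.72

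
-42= -42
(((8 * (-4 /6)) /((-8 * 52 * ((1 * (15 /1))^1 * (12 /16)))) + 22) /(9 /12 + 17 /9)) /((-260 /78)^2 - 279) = -0.03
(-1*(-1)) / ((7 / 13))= 13 / 7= 1.86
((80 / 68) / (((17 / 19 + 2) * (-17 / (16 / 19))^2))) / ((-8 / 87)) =-11136 / 1026817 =-0.01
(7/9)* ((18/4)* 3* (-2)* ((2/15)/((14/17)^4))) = -83521/13720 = -6.09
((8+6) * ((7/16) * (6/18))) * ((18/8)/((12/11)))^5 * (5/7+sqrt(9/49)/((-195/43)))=12875544297/272629760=47.23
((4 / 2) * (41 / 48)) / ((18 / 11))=1.04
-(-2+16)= -14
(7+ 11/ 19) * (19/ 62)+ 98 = 3110/ 31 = 100.32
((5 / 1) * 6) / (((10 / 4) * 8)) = 3 / 2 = 1.50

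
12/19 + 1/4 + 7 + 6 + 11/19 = 1099/76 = 14.46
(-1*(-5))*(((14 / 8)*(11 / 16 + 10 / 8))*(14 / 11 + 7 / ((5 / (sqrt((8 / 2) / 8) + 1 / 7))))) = 1519*sqrt(2) / 128 + 17577 / 704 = 41.75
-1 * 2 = -2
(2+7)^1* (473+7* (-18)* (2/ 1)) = 1989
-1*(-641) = 641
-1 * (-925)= 925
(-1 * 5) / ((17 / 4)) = -20 / 17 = -1.18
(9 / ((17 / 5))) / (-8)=-45 / 136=-0.33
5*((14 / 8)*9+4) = 395 / 4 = 98.75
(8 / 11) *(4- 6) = -1.45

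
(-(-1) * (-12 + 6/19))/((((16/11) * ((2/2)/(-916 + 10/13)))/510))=1852250895/494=3749495.74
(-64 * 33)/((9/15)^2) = -17600/3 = -5866.67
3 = 3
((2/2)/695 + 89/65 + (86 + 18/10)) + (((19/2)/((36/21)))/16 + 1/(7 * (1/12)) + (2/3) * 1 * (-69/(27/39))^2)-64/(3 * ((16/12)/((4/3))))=1462744489289/218574720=6692.19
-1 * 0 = 0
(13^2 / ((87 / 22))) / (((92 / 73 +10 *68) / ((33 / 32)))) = 1492777 / 23075648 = 0.06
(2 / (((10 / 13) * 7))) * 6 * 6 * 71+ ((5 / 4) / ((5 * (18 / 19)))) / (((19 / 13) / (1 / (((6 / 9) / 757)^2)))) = 261800591 / 1120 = 233750.53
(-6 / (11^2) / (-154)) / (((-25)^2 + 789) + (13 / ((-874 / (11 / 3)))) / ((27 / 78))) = 35397 / 155425513859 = 0.00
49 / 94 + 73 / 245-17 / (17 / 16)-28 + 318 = 6329087 / 23030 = 274.82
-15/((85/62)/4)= -43.76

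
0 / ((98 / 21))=0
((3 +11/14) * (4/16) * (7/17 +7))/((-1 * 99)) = -53/748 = -0.07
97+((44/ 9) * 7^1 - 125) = 56/ 9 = 6.22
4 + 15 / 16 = 79 / 16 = 4.94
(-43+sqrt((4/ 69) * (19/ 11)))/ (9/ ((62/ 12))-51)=1333/ 1527-62 * sqrt(14421)/ 1158993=0.87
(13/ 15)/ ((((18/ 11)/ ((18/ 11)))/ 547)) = 7111/ 15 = 474.07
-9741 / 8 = -1217.62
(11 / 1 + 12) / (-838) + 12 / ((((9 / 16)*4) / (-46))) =-616837 / 2514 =-245.36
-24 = -24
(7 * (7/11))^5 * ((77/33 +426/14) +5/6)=56938939477/966306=58924.34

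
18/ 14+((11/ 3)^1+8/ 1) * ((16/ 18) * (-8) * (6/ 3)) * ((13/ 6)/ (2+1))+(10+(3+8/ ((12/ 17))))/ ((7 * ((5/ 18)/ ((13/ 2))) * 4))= -98.21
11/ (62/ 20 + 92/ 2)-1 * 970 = -476160/ 491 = -969.78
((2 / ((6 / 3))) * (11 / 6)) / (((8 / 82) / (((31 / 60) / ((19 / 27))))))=13.80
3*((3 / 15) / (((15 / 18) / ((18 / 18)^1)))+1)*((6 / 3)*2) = 372 / 25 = 14.88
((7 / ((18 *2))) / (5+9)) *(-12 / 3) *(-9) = 1 / 2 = 0.50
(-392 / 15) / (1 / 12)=-1568 / 5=-313.60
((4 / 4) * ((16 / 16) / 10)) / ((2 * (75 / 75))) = 1 / 20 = 0.05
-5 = -5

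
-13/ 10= -1.30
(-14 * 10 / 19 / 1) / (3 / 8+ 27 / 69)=-25760 / 2679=-9.62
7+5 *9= 52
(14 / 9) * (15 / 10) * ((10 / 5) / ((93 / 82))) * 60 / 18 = 11480 / 837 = 13.72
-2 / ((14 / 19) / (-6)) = 114 / 7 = 16.29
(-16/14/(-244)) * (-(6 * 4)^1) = -48/427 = -0.11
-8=-8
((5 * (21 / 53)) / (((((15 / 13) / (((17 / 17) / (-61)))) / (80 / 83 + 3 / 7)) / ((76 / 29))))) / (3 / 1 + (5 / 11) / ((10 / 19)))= -17584424 / 661455635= -0.03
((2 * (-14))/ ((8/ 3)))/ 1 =-21/ 2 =-10.50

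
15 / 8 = 1.88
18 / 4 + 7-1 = 21 / 2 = 10.50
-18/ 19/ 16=-9/ 152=-0.06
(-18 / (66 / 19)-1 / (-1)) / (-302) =23 / 1661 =0.01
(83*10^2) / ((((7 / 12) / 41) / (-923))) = -3769162800 / 7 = -538451828.57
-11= -11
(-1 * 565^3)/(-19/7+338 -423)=1262534875/614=2056245.72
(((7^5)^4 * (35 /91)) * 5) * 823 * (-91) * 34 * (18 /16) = -439572104121893992983956.30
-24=-24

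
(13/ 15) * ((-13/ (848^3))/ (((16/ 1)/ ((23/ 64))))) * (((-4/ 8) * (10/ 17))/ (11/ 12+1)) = 169/ 2653850435584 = 0.00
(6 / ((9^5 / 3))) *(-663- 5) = -1336 / 6561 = -0.20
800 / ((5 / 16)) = 2560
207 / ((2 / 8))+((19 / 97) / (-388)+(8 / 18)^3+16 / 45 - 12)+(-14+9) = 111316341941 / 137183220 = 811.44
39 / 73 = 0.53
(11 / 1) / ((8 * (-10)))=-11 / 80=-0.14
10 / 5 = 2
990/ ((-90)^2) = 11/ 90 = 0.12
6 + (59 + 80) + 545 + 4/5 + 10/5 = 3464/5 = 692.80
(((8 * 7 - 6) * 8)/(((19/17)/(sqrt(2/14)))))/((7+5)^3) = 425 * sqrt(7)/14364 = 0.08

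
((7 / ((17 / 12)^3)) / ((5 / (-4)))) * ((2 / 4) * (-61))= 1475712 / 24565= 60.07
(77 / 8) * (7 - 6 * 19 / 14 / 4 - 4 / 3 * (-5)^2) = -26213 / 96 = -273.05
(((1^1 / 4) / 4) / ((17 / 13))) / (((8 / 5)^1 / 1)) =65 / 2176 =0.03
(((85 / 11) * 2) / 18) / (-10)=-17 / 198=-0.09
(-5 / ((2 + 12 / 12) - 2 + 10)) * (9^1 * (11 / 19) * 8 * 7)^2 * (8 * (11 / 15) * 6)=-491774976 / 361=-1362257.55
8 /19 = 0.42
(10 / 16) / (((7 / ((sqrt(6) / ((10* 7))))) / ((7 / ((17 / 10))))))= 5* sqrt(6) / 952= 0.01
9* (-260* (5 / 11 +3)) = -88920 / 11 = -8083.64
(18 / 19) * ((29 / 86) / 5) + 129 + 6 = 551736 / 4085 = 135.06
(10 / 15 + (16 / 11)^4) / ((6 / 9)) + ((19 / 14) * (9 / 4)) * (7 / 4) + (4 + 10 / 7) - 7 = 11.49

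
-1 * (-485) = 485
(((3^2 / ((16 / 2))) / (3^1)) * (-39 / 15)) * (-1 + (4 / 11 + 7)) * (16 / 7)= -156 / 11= -14.18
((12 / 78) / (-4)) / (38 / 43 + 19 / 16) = -344 / 18525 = -0.02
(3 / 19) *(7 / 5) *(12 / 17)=252 / 1615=0.16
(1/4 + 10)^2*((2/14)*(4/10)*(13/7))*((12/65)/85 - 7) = -64992503/833000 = -78.02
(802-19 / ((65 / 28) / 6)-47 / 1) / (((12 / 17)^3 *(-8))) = -225423179 / 898560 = -250.87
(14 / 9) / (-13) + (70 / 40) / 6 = 161 / 936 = 0.17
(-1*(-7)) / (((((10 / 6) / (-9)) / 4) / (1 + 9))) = -1512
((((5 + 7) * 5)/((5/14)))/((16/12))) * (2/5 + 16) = 10332/5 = 2066.40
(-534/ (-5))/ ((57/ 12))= 2136/ 95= 22.48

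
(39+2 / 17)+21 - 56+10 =240 / 17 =14.12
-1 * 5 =-5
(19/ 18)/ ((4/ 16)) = 38/ 9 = 4.22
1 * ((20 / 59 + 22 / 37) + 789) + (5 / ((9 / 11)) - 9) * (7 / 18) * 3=786.56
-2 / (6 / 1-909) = 2 / 903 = 0.00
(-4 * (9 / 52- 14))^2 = 516961 / 169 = 3058.94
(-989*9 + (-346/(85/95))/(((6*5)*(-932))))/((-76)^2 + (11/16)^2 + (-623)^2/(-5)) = 135386135872/1092845512737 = 0.12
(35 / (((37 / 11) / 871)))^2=112449562225 / 1369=82139928.58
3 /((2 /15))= 45 /2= 22.50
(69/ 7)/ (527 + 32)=69/ 3913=0.02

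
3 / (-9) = -1 / 3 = -0.33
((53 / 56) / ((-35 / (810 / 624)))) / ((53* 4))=-0.00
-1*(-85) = 85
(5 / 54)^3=125 / 157464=0.00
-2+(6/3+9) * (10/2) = 53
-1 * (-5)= 5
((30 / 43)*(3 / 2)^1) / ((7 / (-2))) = -90 / 301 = -0.30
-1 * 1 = -1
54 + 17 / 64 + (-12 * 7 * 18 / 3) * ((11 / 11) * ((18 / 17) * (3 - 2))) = -521567 / 1088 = -479.38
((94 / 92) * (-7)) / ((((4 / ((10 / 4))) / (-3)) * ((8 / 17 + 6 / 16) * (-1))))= -16779 / 1058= -15.86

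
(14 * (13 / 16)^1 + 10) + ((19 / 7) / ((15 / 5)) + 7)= 4919 / 168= 29.28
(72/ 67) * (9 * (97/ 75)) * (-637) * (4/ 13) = -4106592/ 1675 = -2451.70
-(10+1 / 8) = -81 / 8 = -10.12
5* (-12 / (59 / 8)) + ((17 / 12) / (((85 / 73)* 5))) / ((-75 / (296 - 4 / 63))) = -190174927 / 20908125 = -9.10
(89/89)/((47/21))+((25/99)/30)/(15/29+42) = 0.45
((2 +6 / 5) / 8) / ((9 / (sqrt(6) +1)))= 2 / 45 +2 * sqrt(6) / 45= 0.15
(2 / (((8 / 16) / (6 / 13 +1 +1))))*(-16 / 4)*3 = -1536 / 13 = -118.15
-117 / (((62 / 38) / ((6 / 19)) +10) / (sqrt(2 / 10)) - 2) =-63882* sqrt(5) / 41261 - 8424 / 41261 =-3.67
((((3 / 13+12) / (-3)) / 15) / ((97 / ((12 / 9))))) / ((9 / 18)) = -424 / 56745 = -0.01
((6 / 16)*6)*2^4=36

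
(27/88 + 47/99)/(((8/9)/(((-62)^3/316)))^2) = 4944283006851/8787328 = 562660.57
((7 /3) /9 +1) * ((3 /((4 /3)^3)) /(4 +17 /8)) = 51 /196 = 0.26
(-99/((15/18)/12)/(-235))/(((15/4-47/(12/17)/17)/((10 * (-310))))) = 5303232/47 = 112834.72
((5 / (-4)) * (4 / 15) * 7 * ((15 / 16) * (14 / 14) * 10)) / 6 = -175 / 48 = -3.65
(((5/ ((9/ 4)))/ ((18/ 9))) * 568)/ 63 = 10.02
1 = 1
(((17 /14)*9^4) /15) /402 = 12393 /9380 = 1.32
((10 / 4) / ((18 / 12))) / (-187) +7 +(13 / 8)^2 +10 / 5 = 417625 / 35904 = 11.63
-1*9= -9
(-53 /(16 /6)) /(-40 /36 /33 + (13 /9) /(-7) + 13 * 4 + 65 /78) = -330561 /874732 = -0.38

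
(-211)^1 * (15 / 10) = -633 / 2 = -316.50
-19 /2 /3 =-19 /6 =-3.17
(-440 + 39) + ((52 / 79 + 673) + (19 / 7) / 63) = 9500641 / 34839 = 272.70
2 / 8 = 1 / 4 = 0.25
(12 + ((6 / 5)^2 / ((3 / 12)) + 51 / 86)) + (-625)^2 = 839883209 / 2150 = 390643.35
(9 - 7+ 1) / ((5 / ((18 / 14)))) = 27 / 35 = 0.77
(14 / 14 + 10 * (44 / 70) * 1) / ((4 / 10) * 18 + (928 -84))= 255 / 29792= 0.01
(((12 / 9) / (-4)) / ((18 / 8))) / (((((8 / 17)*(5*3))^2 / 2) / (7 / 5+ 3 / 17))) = -1139 / 121500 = -0.01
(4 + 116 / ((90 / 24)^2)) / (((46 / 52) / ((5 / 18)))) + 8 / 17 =683596 / 158355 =4.32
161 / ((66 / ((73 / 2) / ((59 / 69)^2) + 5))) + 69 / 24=125762965 / 918984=136.85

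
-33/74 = -0.45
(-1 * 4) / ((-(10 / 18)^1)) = 36 / 5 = 7.20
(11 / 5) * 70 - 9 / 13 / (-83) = 166175 / 1079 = 154.01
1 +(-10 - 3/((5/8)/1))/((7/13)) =-927/35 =-26.49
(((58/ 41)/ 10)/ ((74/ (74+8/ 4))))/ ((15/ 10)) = 2204/ 22755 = 0.10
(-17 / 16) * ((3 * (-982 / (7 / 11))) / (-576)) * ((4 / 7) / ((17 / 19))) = -102619 / 18816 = -5.45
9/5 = 1.80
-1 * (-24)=24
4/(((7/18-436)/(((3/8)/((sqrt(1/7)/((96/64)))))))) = -81*sqrt(7)/15682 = -0.01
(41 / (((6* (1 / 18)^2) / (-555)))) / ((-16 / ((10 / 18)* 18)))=3071925 / 4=767981.25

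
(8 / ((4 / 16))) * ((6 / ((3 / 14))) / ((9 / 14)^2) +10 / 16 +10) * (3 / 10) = 752.43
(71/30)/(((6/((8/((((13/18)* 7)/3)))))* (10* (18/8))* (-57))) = -568/389025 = -0.00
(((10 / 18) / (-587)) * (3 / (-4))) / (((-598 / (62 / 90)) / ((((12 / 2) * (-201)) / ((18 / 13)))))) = 2077 / 2916216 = 0.00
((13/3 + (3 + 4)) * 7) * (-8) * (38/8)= -9044/3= -3014.67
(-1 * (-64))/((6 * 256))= 1/24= 0.04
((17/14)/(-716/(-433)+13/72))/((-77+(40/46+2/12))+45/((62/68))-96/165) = -62350908840/2560792588837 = -0.02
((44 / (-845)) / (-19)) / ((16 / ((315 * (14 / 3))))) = 1617 / 6422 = 0.25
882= 882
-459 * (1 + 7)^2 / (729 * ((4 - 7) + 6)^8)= -1088 / 177147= -0.01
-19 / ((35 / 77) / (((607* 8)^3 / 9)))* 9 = -4786436657868.80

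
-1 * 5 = -5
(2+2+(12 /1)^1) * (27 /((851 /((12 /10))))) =2592 /4255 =0.61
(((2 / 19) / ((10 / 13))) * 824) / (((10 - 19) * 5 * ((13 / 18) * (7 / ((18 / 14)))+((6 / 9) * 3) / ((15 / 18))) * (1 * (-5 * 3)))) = 64272 / 2436275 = 0.03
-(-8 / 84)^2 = -4 / 441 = -0.01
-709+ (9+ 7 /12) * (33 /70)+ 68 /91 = -703.73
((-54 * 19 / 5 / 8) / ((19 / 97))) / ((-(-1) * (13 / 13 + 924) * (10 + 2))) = -0.01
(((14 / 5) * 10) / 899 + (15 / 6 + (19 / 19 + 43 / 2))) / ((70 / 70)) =25.03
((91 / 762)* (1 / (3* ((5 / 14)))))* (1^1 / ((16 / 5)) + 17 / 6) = 96187 / 274320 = 0.35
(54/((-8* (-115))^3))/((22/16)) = 27/535348000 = 0.00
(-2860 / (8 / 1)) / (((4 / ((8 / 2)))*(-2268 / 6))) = 0.95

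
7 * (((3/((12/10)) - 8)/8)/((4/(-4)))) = 77/16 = 4.81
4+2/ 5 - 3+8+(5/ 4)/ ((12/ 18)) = 451/ 40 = 11.28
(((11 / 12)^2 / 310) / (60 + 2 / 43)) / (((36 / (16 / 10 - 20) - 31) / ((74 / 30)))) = -4427753 / 1310511657600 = -0.00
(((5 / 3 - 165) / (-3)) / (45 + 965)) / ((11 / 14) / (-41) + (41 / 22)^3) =149742824 / 17927082567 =0.01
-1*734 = -734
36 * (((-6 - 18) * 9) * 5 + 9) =-38556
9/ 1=9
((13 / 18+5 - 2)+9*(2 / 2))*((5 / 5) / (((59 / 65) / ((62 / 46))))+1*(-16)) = -4510613 / 24426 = -184.66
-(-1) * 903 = 903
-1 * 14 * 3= -42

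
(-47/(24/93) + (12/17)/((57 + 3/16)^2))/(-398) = 6912400483/15105771600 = 0.46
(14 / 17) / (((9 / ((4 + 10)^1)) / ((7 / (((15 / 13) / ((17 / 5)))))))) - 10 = 11086 / 675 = 16.42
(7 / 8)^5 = 16807 / 32768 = 0.51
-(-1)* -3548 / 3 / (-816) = 887 / 612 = 1.45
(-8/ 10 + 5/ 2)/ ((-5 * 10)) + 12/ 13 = 5779/ 6500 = 0.89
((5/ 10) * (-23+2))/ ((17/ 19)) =-399/ 34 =-11.74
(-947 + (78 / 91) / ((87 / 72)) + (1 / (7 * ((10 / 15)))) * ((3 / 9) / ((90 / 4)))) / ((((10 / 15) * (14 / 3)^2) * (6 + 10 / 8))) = -12966504 / 1442315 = -8.99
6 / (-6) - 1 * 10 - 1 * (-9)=-2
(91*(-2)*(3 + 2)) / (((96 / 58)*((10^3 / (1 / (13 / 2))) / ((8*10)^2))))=-1624 / 3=-541.33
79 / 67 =1.18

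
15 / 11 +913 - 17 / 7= 70219 / 77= 911.94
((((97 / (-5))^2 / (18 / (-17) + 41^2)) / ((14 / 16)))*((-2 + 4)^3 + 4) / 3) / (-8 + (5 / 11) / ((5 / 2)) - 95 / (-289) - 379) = -8135849392 / 3070288843125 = -0.00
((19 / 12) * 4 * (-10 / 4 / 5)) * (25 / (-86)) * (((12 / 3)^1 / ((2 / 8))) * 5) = 9500 / 129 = 73.64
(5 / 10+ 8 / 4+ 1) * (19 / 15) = 133 / 30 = 4.43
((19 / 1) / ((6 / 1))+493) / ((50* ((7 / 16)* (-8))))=-2977 / 1050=-2.84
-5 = -5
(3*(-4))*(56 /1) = -672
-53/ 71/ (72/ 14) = -371/ 2556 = -0.15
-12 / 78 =-2 / 13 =-0.15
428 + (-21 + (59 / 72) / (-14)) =410197 / 1008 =406.94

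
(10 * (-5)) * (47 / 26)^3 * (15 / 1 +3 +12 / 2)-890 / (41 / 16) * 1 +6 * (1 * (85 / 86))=-28778289755 / 3873311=-7429.89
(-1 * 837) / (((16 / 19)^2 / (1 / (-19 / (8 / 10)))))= 15903 / 320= 49.70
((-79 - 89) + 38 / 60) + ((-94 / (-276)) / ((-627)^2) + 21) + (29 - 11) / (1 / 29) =50946963179 / 135629505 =375.63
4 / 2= 2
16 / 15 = 1.07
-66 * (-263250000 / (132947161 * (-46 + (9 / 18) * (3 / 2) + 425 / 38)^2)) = 586872000000 / 5211311797411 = 0.11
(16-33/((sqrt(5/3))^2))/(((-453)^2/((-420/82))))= 266/2804523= 0.00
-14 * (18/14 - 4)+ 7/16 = 615/16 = 38.44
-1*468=-468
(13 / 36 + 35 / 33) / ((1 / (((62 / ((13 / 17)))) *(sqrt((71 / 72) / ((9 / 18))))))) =296701 *sqrt(71) / 15444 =161.88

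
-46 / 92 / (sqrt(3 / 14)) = -sqrt(42) / 6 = -1.08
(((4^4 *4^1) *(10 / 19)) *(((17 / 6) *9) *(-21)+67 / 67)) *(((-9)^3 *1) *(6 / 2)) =11970063360 / 19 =630003334.74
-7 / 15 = -0.47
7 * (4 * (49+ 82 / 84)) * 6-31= 8365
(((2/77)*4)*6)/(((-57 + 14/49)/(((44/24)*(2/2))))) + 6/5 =2342/1985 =1.18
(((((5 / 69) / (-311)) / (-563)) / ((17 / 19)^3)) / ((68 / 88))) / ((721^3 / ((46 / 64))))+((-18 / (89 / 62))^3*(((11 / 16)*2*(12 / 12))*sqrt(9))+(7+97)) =-1489150762162438347298696082875 / 185473351982240749879606896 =-8028.92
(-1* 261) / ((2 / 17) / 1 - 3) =4437 / 49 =90.55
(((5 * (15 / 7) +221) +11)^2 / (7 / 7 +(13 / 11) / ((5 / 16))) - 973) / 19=146224004 / 244853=597.19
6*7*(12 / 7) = 72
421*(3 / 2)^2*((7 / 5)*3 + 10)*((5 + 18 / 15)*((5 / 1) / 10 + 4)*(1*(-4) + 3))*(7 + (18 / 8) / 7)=-3077308341 / 1120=-2747596.73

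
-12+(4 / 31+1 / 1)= -337 / 31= -10.87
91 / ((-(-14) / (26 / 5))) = 169 / 5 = 33.80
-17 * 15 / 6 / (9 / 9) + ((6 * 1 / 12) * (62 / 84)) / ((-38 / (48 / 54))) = -305297 / 7182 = -42.51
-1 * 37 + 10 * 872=8683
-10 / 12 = -5 / 6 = -0.83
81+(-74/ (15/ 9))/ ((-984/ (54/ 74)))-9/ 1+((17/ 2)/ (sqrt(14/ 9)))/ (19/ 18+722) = 459*sqrt(14)/ 182210+59067/ 820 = 72.04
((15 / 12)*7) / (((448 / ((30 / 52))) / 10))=375 / 3328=0.11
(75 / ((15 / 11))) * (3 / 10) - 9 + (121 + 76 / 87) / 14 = 9869 / 609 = 16.21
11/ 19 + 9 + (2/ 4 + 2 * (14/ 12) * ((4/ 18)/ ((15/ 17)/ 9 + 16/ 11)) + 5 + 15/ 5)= 5484877/ 297882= 18.41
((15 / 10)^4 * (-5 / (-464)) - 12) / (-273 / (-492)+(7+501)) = -1212001 / 51598656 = -0.02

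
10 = 10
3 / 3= 1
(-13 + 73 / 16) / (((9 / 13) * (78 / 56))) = -35 / 4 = -8.75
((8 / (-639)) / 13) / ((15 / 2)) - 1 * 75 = -9345391 / 124605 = -75.00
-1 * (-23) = 23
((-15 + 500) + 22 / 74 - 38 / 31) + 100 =669930 / 1147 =584.07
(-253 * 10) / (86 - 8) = -1265 / 39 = -32.44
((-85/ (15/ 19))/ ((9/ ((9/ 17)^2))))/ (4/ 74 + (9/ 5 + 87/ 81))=-284715/ 248642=-1.15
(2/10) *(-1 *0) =0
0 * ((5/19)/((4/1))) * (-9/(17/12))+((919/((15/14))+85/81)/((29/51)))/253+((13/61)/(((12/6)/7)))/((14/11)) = 1584344221/241680780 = 6.56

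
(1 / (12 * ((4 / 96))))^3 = 8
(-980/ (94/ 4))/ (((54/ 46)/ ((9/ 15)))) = -9016/ 423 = -21.31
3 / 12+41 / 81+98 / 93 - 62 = -604549 / 10044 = -60.19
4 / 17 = 0.24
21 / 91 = 3 / 13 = 0.23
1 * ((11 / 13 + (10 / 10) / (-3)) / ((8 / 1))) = 5 / 78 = 0.06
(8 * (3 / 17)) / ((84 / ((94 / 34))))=94 / 2023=0.05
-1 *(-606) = 606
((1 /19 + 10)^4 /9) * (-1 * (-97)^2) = -12522093363649 /1172889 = -10676281.70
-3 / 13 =-0.23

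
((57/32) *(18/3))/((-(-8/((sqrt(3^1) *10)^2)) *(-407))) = -12825/13024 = -0.98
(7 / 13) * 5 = 35 / 13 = 2.69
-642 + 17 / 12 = -7687 / 12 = -640.58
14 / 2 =7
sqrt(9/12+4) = 2.18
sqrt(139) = 11.79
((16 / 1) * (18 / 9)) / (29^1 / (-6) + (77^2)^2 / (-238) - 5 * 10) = -1632 / 7535591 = -0.00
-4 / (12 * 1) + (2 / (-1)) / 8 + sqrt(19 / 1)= -7 / 12 + sqrt(19)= 3.78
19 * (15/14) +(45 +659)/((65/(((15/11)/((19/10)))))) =28.13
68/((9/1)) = 68/9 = 7.56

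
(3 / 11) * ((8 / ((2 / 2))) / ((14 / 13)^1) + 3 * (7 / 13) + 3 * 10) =969 / 91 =10.65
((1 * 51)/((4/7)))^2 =7965.56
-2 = -2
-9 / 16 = -0.56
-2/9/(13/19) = -38/117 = -0.32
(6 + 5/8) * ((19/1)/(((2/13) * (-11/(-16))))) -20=1170.09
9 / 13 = 0.69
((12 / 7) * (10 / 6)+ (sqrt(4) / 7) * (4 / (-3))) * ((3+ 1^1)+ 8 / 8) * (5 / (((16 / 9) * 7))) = 975 / 196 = 4.97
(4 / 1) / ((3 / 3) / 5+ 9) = 10 / 23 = 0.43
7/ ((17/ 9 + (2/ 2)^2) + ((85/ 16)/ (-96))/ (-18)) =2.42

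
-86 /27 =-3.19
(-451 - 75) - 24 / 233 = -122582 / 233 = -526.10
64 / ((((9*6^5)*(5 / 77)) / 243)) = 3.42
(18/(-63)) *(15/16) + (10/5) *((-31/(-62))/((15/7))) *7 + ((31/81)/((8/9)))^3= 40218173/13063680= 3.08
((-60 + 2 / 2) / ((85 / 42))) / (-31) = 2478 / 2635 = 0.94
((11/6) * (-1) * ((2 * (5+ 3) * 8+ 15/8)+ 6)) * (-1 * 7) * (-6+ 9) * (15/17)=1255485/272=4615.75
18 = 18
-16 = -16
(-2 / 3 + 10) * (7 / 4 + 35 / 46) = 539 / 23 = 23.43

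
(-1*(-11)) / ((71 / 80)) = 880 / 71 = 12.39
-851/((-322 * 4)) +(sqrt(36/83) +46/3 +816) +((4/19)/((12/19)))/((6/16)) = 6 * sqrt(83)/83 +419773/504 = 833.54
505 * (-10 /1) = -5050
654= 654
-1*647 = -647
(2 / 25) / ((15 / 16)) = 32 / 375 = 0.09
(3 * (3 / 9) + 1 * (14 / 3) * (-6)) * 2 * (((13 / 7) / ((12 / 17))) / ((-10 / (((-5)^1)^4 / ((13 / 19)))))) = 363375 / 28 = 12977.68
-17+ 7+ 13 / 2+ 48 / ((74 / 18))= 605 / 74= 8.18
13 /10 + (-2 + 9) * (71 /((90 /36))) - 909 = -708.90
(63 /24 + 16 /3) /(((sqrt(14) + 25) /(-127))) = -606425 /14664 + 24257 * sqrt(14) /14664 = -35.17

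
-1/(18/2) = -1/9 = -0.11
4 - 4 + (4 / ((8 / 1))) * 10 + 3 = 8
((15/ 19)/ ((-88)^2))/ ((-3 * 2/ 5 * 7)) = -25/ 2059904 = -0.00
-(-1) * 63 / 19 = 63 / 19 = 3.32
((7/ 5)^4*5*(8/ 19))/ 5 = 19208/ 11875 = 1.62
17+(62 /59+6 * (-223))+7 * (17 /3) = -226610 /177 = -1280.28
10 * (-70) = -700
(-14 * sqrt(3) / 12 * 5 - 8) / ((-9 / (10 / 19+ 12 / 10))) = 1312 / 855+ 574 * sqrt(3) / 513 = 3.47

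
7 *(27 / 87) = 63 / 29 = 2.17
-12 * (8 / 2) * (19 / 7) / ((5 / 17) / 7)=-15504 / 5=-3100.80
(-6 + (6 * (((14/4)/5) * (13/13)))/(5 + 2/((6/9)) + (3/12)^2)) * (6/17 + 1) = -7.41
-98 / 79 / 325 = -98 / 25675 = -0.00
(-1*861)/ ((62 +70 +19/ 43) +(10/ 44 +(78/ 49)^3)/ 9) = -862432347546/ 133136409617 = -6.48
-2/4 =-1/2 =-0.50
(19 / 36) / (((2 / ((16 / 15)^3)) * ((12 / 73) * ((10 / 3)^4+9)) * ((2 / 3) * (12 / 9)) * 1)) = 22192 / 1341125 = 0.02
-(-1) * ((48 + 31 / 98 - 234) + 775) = 57753 / 98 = 589.32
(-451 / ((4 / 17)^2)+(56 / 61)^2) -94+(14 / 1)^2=-478868571 / 59536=-8043.34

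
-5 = -5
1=1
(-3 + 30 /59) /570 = -49 /11210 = -0.00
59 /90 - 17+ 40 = 2129 /90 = 23.66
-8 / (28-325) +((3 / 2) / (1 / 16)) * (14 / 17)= 99928 / 5049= 19.79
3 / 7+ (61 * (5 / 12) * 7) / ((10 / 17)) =302.89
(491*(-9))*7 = -30933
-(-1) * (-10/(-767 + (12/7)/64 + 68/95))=0.01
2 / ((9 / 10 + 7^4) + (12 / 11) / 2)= 220 / 264269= 0.00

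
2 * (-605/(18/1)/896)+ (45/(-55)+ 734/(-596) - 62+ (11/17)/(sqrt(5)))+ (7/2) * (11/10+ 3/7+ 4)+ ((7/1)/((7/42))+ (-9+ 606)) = 11 * sqrt(5)/85+ 39269066633/66084480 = 594.51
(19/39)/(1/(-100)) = -1900/39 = -48.72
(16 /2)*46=368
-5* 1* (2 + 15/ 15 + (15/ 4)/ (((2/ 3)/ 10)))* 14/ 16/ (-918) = 2765/ 9792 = 0.28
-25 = -25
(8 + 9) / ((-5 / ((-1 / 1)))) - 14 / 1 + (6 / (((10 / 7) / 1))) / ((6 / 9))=-43 / 10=-4.30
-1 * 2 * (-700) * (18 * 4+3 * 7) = 130200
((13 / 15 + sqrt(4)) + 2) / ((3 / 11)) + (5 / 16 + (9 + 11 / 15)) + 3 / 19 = 383699 / 13680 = 28.05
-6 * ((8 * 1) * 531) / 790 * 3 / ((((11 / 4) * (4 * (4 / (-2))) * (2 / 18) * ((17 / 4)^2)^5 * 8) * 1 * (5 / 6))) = 135300907008 / 43797467487254525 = 0.00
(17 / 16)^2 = 289 / 256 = 1.13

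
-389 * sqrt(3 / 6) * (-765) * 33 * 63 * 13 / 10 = 1608565959 * sqrt(2) / 4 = 568713948.80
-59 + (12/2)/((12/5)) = -113/2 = -56.50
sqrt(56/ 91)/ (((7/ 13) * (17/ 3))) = 6 * sqrt(26)/ 119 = 0.26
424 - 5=419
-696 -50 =-746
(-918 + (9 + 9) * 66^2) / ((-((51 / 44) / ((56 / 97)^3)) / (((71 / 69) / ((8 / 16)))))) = -9447311892480 / 356855143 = -26473.80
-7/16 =-0.44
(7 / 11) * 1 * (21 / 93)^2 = 343 / 10571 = 0.03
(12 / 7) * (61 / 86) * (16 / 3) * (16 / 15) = 31232 / 4515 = 6.92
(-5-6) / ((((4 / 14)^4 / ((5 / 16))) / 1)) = -132055 / 256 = -515.84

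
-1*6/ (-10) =3/ 5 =0.60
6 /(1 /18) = 108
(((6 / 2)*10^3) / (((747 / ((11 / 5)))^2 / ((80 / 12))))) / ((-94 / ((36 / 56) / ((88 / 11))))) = -3025 / 20398329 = -0.00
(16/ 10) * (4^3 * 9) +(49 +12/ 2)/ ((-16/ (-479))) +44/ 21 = 4318033/ 1680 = 2570.26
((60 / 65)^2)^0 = 1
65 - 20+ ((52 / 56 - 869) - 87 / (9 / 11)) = -39035 / 42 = -929.40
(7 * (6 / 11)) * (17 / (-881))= -714 / 9691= -0.07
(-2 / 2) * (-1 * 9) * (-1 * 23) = -207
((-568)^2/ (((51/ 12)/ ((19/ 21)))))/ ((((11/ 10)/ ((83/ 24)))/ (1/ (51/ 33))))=2543890240/ 18207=139720.45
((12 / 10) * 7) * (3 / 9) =14 / 5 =2.80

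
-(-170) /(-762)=-85 /381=-0.22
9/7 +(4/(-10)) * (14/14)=31/35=0.89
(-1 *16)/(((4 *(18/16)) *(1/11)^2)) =-3872/9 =-430.22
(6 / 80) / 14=3 / 560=0.01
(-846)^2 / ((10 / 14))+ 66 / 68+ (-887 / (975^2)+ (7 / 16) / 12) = 1036352082875069 / 1034280000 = 1002003.41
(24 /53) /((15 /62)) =496 /265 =1.87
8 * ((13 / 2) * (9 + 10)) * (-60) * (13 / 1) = -770640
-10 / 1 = -10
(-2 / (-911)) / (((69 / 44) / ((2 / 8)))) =0.00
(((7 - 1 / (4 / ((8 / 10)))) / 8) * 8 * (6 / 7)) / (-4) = -51 / 35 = -1.46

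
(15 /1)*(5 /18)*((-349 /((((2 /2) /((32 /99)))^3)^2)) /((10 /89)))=-41689368494080 /2824440448203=-14.76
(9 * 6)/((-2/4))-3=-111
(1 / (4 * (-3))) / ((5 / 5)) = -1 / 12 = -0.08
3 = 3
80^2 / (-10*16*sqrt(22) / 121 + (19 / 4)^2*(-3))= -147606835200 / 1548008059 + 2883584000*sqrt(22) / 1548008059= -86.62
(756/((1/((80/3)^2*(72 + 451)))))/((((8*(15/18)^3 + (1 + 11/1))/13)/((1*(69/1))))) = 6809530291200/449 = 15165991739.87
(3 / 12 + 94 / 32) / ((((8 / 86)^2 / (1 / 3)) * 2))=31433 / 512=61.39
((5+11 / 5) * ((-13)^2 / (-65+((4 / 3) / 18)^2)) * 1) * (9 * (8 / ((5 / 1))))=-319336992 / 1184525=-269.59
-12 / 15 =-4 / 5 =-0.80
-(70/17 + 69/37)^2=-14160169/395641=-35.79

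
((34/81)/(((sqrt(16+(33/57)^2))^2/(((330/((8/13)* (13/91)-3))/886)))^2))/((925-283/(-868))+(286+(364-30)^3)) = 3853729264737352/5580038573065160726479192863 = 0.00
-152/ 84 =-38/ 21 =-1.81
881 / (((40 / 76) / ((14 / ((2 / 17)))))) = 1991941 / 10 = 199194.10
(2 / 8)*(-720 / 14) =-90 / 7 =-12.86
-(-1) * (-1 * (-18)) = 18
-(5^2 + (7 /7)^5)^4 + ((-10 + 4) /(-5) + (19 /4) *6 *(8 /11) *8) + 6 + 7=-25123779 /55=-456795.98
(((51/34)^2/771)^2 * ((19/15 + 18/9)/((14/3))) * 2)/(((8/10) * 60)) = 21/84542720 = 0.00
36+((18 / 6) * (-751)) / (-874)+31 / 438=3698785 / 95703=38.65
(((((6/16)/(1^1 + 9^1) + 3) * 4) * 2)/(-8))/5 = -243/400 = -0.61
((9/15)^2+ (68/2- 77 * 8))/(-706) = 0.82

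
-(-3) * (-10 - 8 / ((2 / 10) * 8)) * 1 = -45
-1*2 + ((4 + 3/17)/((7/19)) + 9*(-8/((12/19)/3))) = -39587/119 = -332.66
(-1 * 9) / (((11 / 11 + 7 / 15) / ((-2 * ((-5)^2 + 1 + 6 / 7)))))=25380 / 77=329.61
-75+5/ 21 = -1570/ 21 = -74.76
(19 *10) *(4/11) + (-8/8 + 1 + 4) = 73.09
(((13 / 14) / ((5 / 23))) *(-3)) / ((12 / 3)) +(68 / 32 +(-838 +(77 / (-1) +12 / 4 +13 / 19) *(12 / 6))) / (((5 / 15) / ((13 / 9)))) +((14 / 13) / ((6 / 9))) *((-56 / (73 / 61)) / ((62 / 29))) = -504282729779 / 117381810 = -4296.09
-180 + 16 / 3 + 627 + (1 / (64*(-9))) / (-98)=25533313 / 56448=452.33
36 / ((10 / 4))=72 / 5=14.40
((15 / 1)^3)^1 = 3375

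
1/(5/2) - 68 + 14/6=-65.27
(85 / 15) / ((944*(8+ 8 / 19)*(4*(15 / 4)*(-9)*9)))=-323 / 550540800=-0.00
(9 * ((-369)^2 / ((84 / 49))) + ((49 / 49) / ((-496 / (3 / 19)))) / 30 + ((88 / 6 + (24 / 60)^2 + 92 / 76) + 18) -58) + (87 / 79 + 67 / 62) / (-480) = 53218158563791 / 74449600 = 714821.28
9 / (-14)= -9 / 14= -0.64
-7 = -7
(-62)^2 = 3844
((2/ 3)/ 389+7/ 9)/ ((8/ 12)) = 2729/ 2334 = 1.17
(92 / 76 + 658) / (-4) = -12525 / 76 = -164.80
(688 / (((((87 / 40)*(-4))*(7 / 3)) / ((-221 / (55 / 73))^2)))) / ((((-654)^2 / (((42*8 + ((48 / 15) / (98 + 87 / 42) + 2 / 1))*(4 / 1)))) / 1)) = -848036659732290496 / 91993058370675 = -9218.49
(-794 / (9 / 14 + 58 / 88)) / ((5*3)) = -244552 / 6015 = -40.66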